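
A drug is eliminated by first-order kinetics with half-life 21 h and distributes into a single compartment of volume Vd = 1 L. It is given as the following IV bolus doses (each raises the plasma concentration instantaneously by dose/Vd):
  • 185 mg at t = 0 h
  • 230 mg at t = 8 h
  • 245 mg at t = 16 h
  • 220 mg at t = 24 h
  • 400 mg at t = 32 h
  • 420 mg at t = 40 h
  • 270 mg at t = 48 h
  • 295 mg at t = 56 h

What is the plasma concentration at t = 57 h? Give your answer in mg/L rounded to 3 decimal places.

k = ln 2 / 21 = 0.03301 per h
Dose 1 (185 mg at t=0 h): 185·exp(−0.03301·57) = 28.190 mg/L
Dose 2 (230 mg at t=8 h): 230·exp(−0.03301·49) = 45.638 mg/L
Dose 3 (245 mg at t=16 h): 245·exp(−0.03301·41) = 63.305 mg/L
Dose 4 (220 mg at t=24 h): 220·exp(−0.03301·33) = 74.025 mg/L
Dose 5 (400 mg at t=32 h): 400·exp(−0.03301·25) = 175.263 mg/L
Dose 6 (420 mg at t=40 h): 420·exp(−0.03301·17) = 239.639 mg/L
Dose 7 (270 mg at t=48 h): 270·exp(−0.03301·9) = 200.609 mg/L
Dose 8 (295 mg at t=56 h): 295·exp(−0.03301·1) = 285.422 mg/L
C(57) = 28.190 + 45.638 + 63.305 + 74.025 + 175.263 + 239.639 + 200.609 + 285.422 = 1112.091 mg/L

1112.091 mg/L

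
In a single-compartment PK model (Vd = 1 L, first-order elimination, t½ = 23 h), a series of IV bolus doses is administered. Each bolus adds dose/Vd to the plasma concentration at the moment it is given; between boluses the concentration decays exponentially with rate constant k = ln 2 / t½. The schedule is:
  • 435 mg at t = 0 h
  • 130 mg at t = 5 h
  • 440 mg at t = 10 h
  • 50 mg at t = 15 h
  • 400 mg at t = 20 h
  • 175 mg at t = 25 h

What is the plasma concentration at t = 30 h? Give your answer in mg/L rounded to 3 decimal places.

956.407 mg/L

k = ln 2 / 23 = 0.03014 per h
Dose 1 (435 mg at t=0 h): 435·exp(−0.03014·30) = 176.133 mg/L
Dose 2 (130 mg at t=5 h): 130·exp(−0.03014·25) = 61.198 mg/L
Dose 3 (440 mg at t=10 h): 440·exp(−0.03014·20) = 240.817 mg/L
Dose 4 (50 mg at t=15 h): 50·exp(−0.03014·15) = 31.816 mg/L
Dose 5 (400 mg at t=20 h): 400·exp(−0.03014·10) = 295.922 mg/L
Dose 6 (175 mg at t=25 h): 175·exp(−0.03014·5) = 150.521 mg/L
C(30) = 176.133 + 61.198 + 240.817 + 31.816 + 295.922 + 150.521 = 956.407 mg/L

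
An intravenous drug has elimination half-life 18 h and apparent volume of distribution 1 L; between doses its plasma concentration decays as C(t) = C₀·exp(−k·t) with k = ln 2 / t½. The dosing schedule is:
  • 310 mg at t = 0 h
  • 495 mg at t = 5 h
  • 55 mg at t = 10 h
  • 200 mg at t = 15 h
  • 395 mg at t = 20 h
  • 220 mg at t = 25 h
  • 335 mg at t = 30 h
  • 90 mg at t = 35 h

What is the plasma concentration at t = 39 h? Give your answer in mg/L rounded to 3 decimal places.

k = ln 2 / 18 = 0.03851 per h
Dose 1 (310 mg at t=0 h): 310·exp(−0.03851·39) = 69.045 mg/L
Dose 2 (495 mg at t=5 h): 495·exp(−0.03851·34) = 133.657 mg/L
Dose 3 (55 mg at t=10 h): 55·exp(−0.03851·29) = 18.004 mg/L
Dose 4 (200 mg at t=15 h): 200·exp(−0.03851·24) = 79.370 mg/L
Dose 5 (395 mg at t=20 h): 395·exp(−0.03851·19) = 190.039 mg/L
Dose 6 (220 mg at t=25 h): 220·exp(−0.03851·14) = 128.318 mg/L
Dose 7 (335 mg at t=30 h): 335·exp(−0.03851·9) = 236.881 mg/L
Dose 8 (90 mg at t=35 h): 90·exp(−0.03851·4) = 77.152 mg/L
C(39) = 69.045 + 133.657 + 18.004 + 79.370 + 190.039 + 128.318 + 236.881 + 77.152 = 932.466 mg/L

932.466 mg/L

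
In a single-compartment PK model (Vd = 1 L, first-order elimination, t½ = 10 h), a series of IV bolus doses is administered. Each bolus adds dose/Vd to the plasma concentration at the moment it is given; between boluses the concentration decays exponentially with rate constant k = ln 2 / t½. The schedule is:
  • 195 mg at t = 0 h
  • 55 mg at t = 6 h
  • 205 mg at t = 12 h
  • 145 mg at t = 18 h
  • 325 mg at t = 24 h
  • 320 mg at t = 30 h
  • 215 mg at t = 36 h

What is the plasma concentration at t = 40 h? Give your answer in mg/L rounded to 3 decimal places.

k = ln 2 / 10 = 0.06931 per h
Dose 1 (195 mg at t=0 h): 195·exp(−0.06931·40) = 12.188 mg/L
Dose 2 (55 mg at t=6 h): 55·exp(−0.06931·34) = 5.210 mg/L
Dose 3 (205 mg at t=12 h): 205·exp(−0.06931·28) = 29.435 mg/L
Dose 4 (145 mg at t=18 h): 145·exp(−0.06931·22) = 31.557 mg/L
Dose 5 (325 mg at t=24 h): 325·exp(−0.06931·16) = 107.210 mg/L
Dose 6 (320 mg at t=30 h): 320·exp(−0.06931·10) = 160.000 mg/L
Dose 7 (215 mg at t=36 h): 215·exp(−0.06931·4) = 162.940 mg/L
C(40) = 12.188 + 5.210 + 29.435 + 31.557 + 107.210 + 160.000 + 162.940 = 508.540 mg/L

508.540 mg/L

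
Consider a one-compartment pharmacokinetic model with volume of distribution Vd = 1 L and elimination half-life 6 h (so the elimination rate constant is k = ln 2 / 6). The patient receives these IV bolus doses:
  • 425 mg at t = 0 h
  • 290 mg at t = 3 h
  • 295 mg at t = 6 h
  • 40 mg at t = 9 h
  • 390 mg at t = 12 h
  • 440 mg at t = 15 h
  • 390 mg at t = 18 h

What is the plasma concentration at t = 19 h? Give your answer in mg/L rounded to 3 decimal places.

k = ln 2 / 6 = 0.11552 per h
Dose 1 (425 mg at t=0 h): 425·exp(−0.11552·19) = 47.329 mg/L
Dose 2 (290 mg at t=3 h): 290·exp(−0.11552·16) = 45.672 mg/L
Dose 3 (295 mg at t=6 h): 295·exp(−0.11552·13) = 65.704 mg/L
Dose 4 (40 mg at t=9 h): 40·exp(−0.11552·10) = 12.599 mg/L
Dose 5 (390 mg at t=12 h): 390·exp(−0.11552·7) = 173.725 mg/L
Dose 6 (440 mg at t=15 h): 440·exp(−0.11552·4) = 277.183 mg/L
Dose 7 (390 mg at t=18 h): 390·exp(−0.11552·1) = 347.451 mg/L
C(19) = 47.329 + 45.672 + 65.704 + 12.599 + 173.725 + 277.183 + 347.451 = 969.663 mg/L

969.663 mg/L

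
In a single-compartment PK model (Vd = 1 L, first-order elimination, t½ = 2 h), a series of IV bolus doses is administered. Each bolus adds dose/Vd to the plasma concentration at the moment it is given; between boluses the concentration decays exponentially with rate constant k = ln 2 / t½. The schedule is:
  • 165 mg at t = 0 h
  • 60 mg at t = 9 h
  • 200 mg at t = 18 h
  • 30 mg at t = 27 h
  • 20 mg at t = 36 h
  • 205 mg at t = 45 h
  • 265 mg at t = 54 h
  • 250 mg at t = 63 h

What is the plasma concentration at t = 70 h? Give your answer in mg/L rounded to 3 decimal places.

23.168 mg/L

k = ln 2 / 2 = 0.34657 per h
Dose 1 (165 mg at t=0 h): 165·exp(−0.34657·70) = 0.000 mg/L
Dose 2 (60 mg at t=9 h): 60·exp(−0.34657·61) = 0.000 mg/L
Dose 3 (200 mg at t=18 h): 200·exp(−0.34657·52) = 0.000 mg/L
Dose 4 (30 mg at t=27 h): 30·exp(−0.34657·43) = 0.000 mg/L
Dose 5 (20 mg at t=36 h): 20·exp(−0.34657·34) = 0.000 mg/L
Dose 6 (205 mg at t=45 h): 205·exp(−0.34657·25) = 0.035 mg/L
Dose 7 (265 mg at t=54 h): 265·exp(−0.34657·16) = 1.035 mg/L
Dose 8 (250 mg at t=63 h): 250·exp(−0.34657·7) = 22.097 mg/L
C(70) = 0.000 + 0.000 + 0.000 + 0.000 + 0.000 + 0.035 + 1.035 + 22.097 = 23.168 mg/L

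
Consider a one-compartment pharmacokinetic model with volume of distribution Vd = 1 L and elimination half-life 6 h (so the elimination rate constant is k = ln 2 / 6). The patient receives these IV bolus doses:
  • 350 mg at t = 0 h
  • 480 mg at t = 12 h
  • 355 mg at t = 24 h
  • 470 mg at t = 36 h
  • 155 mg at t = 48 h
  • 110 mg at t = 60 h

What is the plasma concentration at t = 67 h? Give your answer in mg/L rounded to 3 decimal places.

k = ln 2 / 6 = 0.11552 per h
Dose 1 (350 mg at t=0 h): 350·exp(−0.11552·67) = 0.152 mg/L
Dose 2 (480 mg at t=12 h): 480·exp(−0.11552·55) = 0.835 mg/L
Dose 3 (355 mg at t=24 h): 355·exp(−0.11552·43) = 2.471 mg/L
Dose 4 (470 mg at t=36 h): 470·exp(−0.11552·31) = 13.085 mg/L
Dose 5 (155 mg at t=48 h): 155·exp(−0.11552·19) = 17.261 mg/L
Dose 6 (110 mg at t=60 h): 110·exp(−0.11552·7) = 48.999 mg/L
C(67) = 0.152 + 0.835 + 2.471 + 13.085 + 17.261 + 48.999 = 82.804 mg/L

82.804 mg/L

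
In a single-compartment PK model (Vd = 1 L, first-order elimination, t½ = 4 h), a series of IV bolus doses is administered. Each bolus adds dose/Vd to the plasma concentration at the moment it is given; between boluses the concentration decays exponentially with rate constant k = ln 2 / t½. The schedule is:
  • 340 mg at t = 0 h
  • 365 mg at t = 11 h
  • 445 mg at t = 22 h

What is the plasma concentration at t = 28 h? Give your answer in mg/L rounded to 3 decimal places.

179.170 mg/L

k = ln 2 / 4 = 0.17329 per h
Dose 1 (340 mg at t=0 h): 340·exp(−0.17329·28) = 2.656 mg/L
Dose 2 (365 mg at t=11 h): 365·exp(−0.17329·17) = 19.183 mg/L
Dose 3 (445 mg at t=22 h): 445·exp(−0.17329·6) = 157.331 mg/L
C(28) = 2.656 + 19.183 + 157.331 = 179.170 mg/L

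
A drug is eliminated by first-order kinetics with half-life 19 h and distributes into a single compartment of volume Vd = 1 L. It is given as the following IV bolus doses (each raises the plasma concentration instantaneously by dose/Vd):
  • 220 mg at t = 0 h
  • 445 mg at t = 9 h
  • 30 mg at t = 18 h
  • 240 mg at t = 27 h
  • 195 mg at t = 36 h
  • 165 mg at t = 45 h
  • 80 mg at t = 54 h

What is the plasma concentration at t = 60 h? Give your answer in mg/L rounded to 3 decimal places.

k = ln 2 / 19 = 0.03648 per h
Dose 1 (220 mg at t=0 h): 220·exp(−0.03648·60) = 24.649 mg/L
Dose 2 (445 mg at t=9 h): 445·exp(−0.03648·51) = 69.236 mg/L
Dose 3 (30 mg at t=18 h): 30·exp(−0.03648·42) = 6.482 mg/L
Dose 4 (240 mg at t=27 h): 240·exp(−0.03648·33) = 72.006 mg/L
Dose 5 (195 mg at t=36 h): 195·exp(−0.03648·24) = 81.243 mg/L
Dose 6 (165 mg at t=45 h): 165·exp(−0.03648·15) = 95.462 mg/L
Dose 7 (80 mg at t=54 h): 80·exp(−0.03648·6) = 64.273 mg/L
C(60) = 24.649 + 69.236 + 6.482 + 72.006 + 81.243 + 95.462 + 64.273 = 413.351 mg/L

413.351 mg/L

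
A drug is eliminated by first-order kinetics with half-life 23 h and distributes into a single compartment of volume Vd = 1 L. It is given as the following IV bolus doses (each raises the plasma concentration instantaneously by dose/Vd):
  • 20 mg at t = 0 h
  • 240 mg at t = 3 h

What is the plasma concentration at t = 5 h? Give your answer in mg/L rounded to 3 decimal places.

k = ln 2 / 23 = 0.03014 per h
Dose 1 (20 mg at t=0 h): 20·exp(−0.03014·5) = 17.202 mg/L
Dose 2 (240 mg at t=3 h): 240·exp(−0.03014·2) = 225.962 mg/L
C(5) = 17.202 + 225.962 = 243.164 mg/L

243.164 mg/L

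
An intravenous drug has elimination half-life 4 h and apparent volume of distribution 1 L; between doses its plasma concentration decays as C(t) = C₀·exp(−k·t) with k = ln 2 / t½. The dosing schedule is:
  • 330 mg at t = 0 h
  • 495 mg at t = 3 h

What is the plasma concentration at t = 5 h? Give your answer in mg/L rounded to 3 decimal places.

488.766 mg/L

k = ln 2 / 4 = 0.17329 per h
Dose 1 (330 mg at t=0 h): 330·exp(−0.17329·5) = 138.748 mg/L
Dose 2 (495 mg at t=3 h): 495·exp(−0.17329·2) = 350.018 mg/L
C(5) = 138.748 + 350.018 = 488.766 mg/L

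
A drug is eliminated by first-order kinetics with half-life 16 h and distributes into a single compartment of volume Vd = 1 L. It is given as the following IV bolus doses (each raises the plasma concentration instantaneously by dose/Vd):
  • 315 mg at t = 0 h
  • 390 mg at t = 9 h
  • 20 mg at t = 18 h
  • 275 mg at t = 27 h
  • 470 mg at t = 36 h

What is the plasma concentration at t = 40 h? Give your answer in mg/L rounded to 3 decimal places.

k = ln 2 / 16 = 0.04332 per h
Dose 1 (315 mg at t=0 h): 315·exp(−0.04332·40) = 55.685 mg/L
Dose 2 (390 mg at t=9 h): 390·exp(−0.04332·31) = 101.817 mg/L
Dose 3 (20 mg at t=18 h): 20·exp(−0.04332·22) = 7.711 mg/L
Dose 4 (275 mg at t=27 h): 275·exp(−0.04332·13) = 156.583 mg/L
Dose 5 (470 mg at t=36 h): 470·exp(−0.04332·4) = 395.221 mg/L
C(40) = 55.685 + 101.817 + 7.711 + 156.583 + 395.221 = 717.017 mg/L

717.017 mg/L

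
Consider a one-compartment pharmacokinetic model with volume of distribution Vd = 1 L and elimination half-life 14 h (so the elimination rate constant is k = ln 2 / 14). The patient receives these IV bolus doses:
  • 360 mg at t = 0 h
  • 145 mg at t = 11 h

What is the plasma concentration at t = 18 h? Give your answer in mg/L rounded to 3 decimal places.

250.191 mg/L

k = ln 2 / 14 = 0.04951 per h
Dose 1 (360 mg at t=0 h): 360·exp(−0.04951·18) = 147.660 mg/L
Dose 2 (145 mg at t=11 h): 145·exp(−0.04951·7) = 102.530 mg/L
C(18) = 147.660 + 102.530 = 250.191 mg/L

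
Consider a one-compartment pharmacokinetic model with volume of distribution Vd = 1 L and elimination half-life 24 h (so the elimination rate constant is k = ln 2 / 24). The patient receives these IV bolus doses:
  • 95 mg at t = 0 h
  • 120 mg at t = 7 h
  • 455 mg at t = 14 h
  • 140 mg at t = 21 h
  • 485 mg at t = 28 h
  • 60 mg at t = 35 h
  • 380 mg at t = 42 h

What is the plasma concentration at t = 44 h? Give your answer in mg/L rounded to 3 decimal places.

1041.702 mg/L

k = ln 2 / 24 = 0.02888 per h
Dose 1 (95 mg at t=0 h): 95·exp(−0.02888·44) = 26.658 mg/L
Dose 2 (120 mg at t=7 h): 120·exp(−0.02888·37) = 41.219 mg/L
Dose 3 (455 mg at t=14 h): 455·exp(−0.02888·30) = 191.304 mg/L
Dose 4 (140 mg at t=21 h): 140·exp(−0.02888·23) = 72.051 mg/L
Dose 5 (485 mg at t=28 h): 485·exp(−0.02888·16) = 305.531 mg/L
Dose 6 (60 mg at t=35 h): 60·exp(−0.02888·9) = 46.266 mg/L
Dose 7 (380 mg at t=42 h): 380·exp(−0.02888·2) = 358.672 mg/L
C(44) = 26.658 + 41.219 + 191.304 + 72.051 + 305.531 + 46.266 + 358.672 = 1041.702 mg/L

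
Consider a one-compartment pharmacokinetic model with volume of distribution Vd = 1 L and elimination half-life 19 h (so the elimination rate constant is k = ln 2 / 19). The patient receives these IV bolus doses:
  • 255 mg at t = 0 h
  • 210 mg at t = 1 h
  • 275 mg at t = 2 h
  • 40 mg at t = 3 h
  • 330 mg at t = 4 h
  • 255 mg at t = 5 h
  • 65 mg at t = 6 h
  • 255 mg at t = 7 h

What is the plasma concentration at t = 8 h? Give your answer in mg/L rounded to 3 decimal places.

k = ln 2 / 19 = 0.03648 per h
Dose 1 (255 mg at t=0 h): 255·exp(−0.03648·8) = 190.454 mg/L
Dose 2 (210 mg at t=1 h): 210·exp(−0.03648·7) = 162.672 mg/L
Dose 3 (275 mg at t=2 h): 275·exp(−0.03648·6) = 220.938 mg/L
Dose 4 (40 mg at t=3 h): 40·exp(−0.03648·5) = 33.330 mg/L
Dose 5 (330 mg at t=4 h): 330·exp(−0.03648·4) = 285.193 mg/L
Dose 6 (255 mg at t=5 h): 255·exp(−0.03648·3) = 228.565 mg/L
Dose 7 (65 mg at t=6 h): 65·exp(−0.03648·2) = 60.426 mg/L
Dose 8 (255 mg at t=7 h): 255·exp(−0.03648·1) = 245.865 mg/L
C(8) = 190.454 + 162.672 + 220.938 + 33.330 + 285.193 + 228.565 + 60.426 + 245.865 = 1427.444 mg/L

1427.444 mg/L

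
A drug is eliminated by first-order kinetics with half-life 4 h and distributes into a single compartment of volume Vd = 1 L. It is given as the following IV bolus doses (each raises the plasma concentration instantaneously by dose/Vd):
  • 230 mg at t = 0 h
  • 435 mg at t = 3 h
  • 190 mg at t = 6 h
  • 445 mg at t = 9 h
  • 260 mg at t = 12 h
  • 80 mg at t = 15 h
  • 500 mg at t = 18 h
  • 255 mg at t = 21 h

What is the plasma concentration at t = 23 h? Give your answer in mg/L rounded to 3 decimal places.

516.371 mg/L

k = ln 2 / 4 = 0.17329 per h
Dose 1 (230 mg at t=0 h): 230·exp(−0.17329·23) = 4.274 mg/L
Dose 2 (435 mg at t=3 h): 435·exp(−0.17329·20) = 13.594 mg/L
Dose 3 (190 mg at t=6 h): 190·exp(−0.17329·17) = 9.986 mg/L
Dose 4 (445 mg at t=9 h): 445·exp(−0.17329·14) = 39.333 mg/L
Dose 5 (260 mg at t=12 h): 260·exp(−0.17329·11) = 38.649 mg/L
Dose 6 (80 mg at t=15 h): 80·exp(−0.17329·8) = 20.000 mg/L
Dose 7 (500 mg at t=18 h): 500·exp(−0.17329·5) = 210.224 mg/L
Dose 8 (255 mg at t=21 h): 255·exp(−0.17329·2) = 180.312 mg/L
C(23) = 4.274 + 13.594 + 9.986 + 39.333 + 38.649 + 20.000 + 210.224 + 180.312 = 516.371 mg/L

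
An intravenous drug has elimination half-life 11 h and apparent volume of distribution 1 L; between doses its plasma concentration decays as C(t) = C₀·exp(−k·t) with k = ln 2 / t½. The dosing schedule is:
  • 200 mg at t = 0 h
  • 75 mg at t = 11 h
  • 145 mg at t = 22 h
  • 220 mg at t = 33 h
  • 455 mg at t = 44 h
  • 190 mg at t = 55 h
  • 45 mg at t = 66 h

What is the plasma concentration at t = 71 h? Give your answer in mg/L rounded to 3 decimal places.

215.843 mg/L

k = ln 2 / 11 = 0.06301 per h
Dose 1 (200 mg at t=0 h): 200·exp(−0.06301·71) = 2.280 mg/L
Dose 2 (75 mg at t=11 h): 75·exp(−0.06301·60) = 1.710 mg/L
Dose 3 (145 mg at t=22 h): 145·exp(−0.06301·49) = 6.613 mg/L
Dose 4 (220 mg at t=33 h): 220·exp(−0.06301·38) = 20.068 mg/L
Dose 5 (455 mg at t=44 h): 455·exp(−0.06301·27) = 83.008 mg/L
Dose 6 (190 mg at t=55 h): 190·exp(−0.06301·16) = 69.325 mg/L
Dose 7 (45 mg at t=66 h): 45·exp(−0.06301·5) = 32.838 mg/L
C(71) = 2.280 + 1.710 + 6.613 + 20.068 + 83.008 + 69.325 + 32.838 = 215.843 mg/L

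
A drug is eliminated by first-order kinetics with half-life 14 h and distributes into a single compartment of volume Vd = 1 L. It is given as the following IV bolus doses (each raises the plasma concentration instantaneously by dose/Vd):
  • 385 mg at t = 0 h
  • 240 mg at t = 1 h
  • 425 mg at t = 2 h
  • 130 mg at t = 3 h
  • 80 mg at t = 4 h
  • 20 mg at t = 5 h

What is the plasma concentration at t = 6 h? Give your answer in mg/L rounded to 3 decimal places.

k = ln 2 / 14 = 0.04951 per h
Dose 1 (385 mg at t=0 h): 385·exp(−0.04951·6) = 286.054 mg/L
Dose 2 (240 mg at t=1 h): 240·exp(−0.04951·5) = 187.370 mg/L
Dose 3 (425 mg at t=2 h): 425·exp(−0.04951·4) = 348.643 mg/L
Dose 4 (130 mg at t=3 h): 130·exp(−0.04951·3) = 112.056 mg/L
Dose 5 (80 mg at t=4 h): 80·exp(−0.04951·2) = 72.458 mg/L
Dose 6 (20 mg at t=5 h): 20·exp(−0.04951·1) = 19.034 mg/L
C(6) = 286.054 + 187.370 + 348.643 + 112.056 + 72.458 + 19.034 = 1025.615 mg/L

1025.615 mg/L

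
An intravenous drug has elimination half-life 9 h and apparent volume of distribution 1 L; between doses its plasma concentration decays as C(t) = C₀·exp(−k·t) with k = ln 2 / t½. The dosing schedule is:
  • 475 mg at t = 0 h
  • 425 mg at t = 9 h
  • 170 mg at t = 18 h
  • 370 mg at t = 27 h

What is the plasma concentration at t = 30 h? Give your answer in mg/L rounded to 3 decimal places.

492.590 mg/L

k = ln 2 / 9 = 0.07702 per h
Dose 1 (475 mg at t=0 h): 475·exp(−0.07702·30) = 47.126 mg/L
Dose 2 (425 mg at t=9 h): 425·exp(−0.07702·21) = 84.331 mg/L
Dose 3 (170 mg at t=18 h): 170·exp(−0.07702·12) = 67.465 mg/L
Dose 4 (370 mg at t=27 h): 370·exp(−0.07702·3) = 293.669 mg/L
C(30) = 47.126 + 84.331 + 67.465 + 293.669 = 492.590 mg/L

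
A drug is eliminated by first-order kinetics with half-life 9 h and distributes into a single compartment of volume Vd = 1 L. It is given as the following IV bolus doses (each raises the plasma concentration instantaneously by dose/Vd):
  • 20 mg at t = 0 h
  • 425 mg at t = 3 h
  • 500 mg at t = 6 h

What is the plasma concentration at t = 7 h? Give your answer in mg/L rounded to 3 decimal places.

k = ln 2 / 9 = 0.07702 per h
Dose 1 (20 mg at t=0 h): 20·exp(−0.07702·7) = 11.665 mg/L
Dose 2 (425 mg at t=3 h): 425·exp(−0.07702·4) = 312.319 mg/L
Dose 3 (500 mg at t=6 h): 500·exp(−0.07702·1) = 462.937 mg/L
C(7) = 11.665 + 312.319 + 462.937 = 786.921 mg/L

786.921 mg/L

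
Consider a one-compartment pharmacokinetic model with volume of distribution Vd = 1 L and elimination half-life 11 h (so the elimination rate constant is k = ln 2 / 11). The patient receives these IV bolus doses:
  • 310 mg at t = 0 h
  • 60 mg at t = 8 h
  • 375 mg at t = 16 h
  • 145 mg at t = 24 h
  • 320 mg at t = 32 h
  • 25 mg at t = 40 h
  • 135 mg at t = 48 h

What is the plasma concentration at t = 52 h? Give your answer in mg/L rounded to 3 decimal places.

286.496 mg/L

k = ln 2 / 11 = 0.06301 per h
Dose 1 (310 mg at t=0 h): 310·exp(−0.06301·52) = 11.703 mg/L
Dose 2 (60 mg at t=8 h): 60·exp(−0.06301·44) = 3.750 mg/L
Dose 3 (375 mg at t=16 h): 375·exp(−0.06301·36) = 38.801 mg/L
Dose 4 (145 mg at t=24 h): 145·exp(−0.06301·28) = 24.838 mg/L
Dose 5 (320 mg at t=32 h): 320·exp(−0.06301·20) = 90.745 mg/L
Dose 6 (25 mg at t=40 h): 25·exp(−0.06301·12) = 11.737 mg/L
Dose 7 (135 mg at t=48 h): 135·exp(−0.06301·4) = 104.922 mg/L
C(52) = 11.703 + 3.750 + 38.801 + 24.838 + 90.745 + 11.737 + 104.922 = 286.496 mg/L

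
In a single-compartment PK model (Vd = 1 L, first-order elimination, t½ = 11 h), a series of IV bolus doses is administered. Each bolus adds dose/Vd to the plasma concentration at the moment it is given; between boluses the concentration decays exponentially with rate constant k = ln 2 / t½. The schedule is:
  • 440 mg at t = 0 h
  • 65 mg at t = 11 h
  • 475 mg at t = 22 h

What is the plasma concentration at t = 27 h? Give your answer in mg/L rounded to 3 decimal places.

k = ln 2 / 11 = 0.06301 per h
Dose 1 (440 mg at t=0 h): 440·exp(−0.06301·27) = 80.271 mg/L
Dose 2 (65 mg at t=11 h): 65·exp(−0.06301·16) = 23.717 mg/L
Dose 3 (475 mg at t=22 h): 475·exp(−0.06301·5) = 346.627 mg/L
C(27) = 80.271 + 23.717 + 346.627 = 450.614 mg/L

450.614 mg/L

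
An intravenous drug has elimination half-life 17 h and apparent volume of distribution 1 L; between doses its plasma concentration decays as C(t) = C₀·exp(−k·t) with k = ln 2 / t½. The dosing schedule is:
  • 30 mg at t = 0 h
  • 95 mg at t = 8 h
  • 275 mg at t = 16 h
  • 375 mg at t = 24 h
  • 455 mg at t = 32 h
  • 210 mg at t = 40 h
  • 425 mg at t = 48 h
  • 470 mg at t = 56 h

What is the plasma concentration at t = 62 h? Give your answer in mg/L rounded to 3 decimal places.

k = ln 2 / 17 = 0.04077 per h
Dose 1 (30 mg at t=0 h): 30·exp(−0.04077·62) = 2.395 mg/L
Dose 2 (95 mg at t=8 h): 95·exp(−0.04077·54) = 10.508 mg/L
Dose 3 (275 mg at t=16 h): 275·exp(−0.04077·46) = 42.148 mg/L
Dose 4 (375 mg at t=24 h): 375·exp(−0.04077·38) = 79.642 mg/L
Dose 5 (455 mg at t=32 h): 455·exp(−0.04077·30) = 133.900 mg/L
Dose 6 (210 mg at t=40 h): 210·exp(−0.04077·22) = 85.635 mg/L
Dose 7 (425 mg at t=48 h): 425·exp(−0.04077·14) = 240.150 mg/L
Dose 8 (470 mg at t=56 h): 470·exp(−0.04077·6) = 368.004 mg/L
C(62) = 2.395 + 10.508 + 42.148 + 79.642 + 133.900 + 85.635 + 240.150 + 368.004 = 962.381 mg/L

962.381 mg/L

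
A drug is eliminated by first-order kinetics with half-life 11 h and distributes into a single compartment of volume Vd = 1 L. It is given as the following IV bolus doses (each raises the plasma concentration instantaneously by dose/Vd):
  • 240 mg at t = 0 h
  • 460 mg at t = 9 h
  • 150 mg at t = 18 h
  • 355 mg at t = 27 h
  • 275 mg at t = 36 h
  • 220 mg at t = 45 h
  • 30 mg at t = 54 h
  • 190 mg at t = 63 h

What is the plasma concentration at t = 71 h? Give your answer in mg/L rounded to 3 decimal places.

237.586 mg/L

k = ln 2 / 11 = 0.06301 per h
Dose 1 (240 mg at t=0 h): 240·exp(−0.06301·71) = 2.737 mg/L
Dose 2 (460 mg at t=9 h): 460·exp(−0.06301·62) = 9.248 mg/L
Dose 3 (150 mg at t=18 h): 150·exp(−0.06301·53) = 5.317 mg/L
Dose 4 (355 mg at t=27 h): 355·exp(−0.06301·44) = 22.187 mg/L
Dose 5 (275 mg at t=36 h): 275·exp(−0.06301·35) = 30.305 mg/L
Dose 6 (220 mg at t=45 h): 220·exp(−0.06301·26) = 42.746 mg/L
Dose 7 (30 mg at t=54 h): 30·exp(−0.06301·17) = 10.278 mg/L
Dose 8 (190 mg at t=63 h): 190·exp(−0.06301·8) = 114.768 mg/L
C(71) = 2.737 + 9.248 + 5.317 + 22.187 + 30.305 + 42.746 + 10.278 + 114.768 = 237.586 mg/L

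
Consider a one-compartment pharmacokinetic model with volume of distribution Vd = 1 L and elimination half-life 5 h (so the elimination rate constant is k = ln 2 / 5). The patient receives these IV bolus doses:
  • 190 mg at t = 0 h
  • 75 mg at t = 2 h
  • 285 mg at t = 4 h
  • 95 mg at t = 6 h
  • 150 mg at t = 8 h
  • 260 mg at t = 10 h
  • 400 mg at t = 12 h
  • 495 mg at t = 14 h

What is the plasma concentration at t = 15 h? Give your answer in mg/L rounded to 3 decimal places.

k = ln 2 / 5 = 0.13863 per h
Dose 1 (190 mg at t=0 h): 190·exp(−0.13863·15) = 23.750 mg/L
Dose 2 (75 mg at t=2 h): 75·exp(−0.13863·13) = 12.370 mg/L
Dose 3 (285 mg at t=4 h): 285·exp(−0.13863·11) = 62.027 mg/L
Dose 4 (95 mg at t=6 h): 95·exp(−0.13863·9) = 27.282 mg/L
Dose 5 (150 mg at t=8 h): 150·exp(−0.13863·7) = 56.839 mg/L
Dose 6 (260 mg at t=10 h): 260·exp(−0.13863·5) = 130.000 mg/L
Dose 7 (400 mg at t=12 h): 400·exp(−0.13863·3) = 263.902 mg/L
Dose 8 (495 mg at t=14 h): 495·exp(−0.13863·1) = 430.923 mg/L
C(15) = 23.750 + 12.370 + 62.027 + 27.282 + 56.839 + 130.000 + 263.902 + 430.923 = 1007.092 mg/L

1007.092 mg/L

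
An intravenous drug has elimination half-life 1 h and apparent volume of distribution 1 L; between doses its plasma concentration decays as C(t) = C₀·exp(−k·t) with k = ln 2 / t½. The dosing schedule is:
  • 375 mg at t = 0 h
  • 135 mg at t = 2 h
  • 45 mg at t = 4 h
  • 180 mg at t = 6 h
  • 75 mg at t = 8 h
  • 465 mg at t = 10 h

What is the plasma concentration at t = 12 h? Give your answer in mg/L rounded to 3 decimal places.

k = ln 2 / 1 = 0.69315 per h
Dose 1 (375 mg at t=0 h): 375·exp(−0.69315·12) = 0.092 mg/L
Dose 2 (135 mg at t=2 h): 135·exp(−0.69315·10) = 0.132 mg/L
Dose 3 (45 mg at t=4 h): 45·exp(−0.69315·8) = 0.176 mg/L
Dose 4 (180 mg at t=6 h): 180·exp(−0.69315·6) = 2.813 mg/L
Dose 5 (75 mg at t=8 h): 75·exp(−0.69315·4) = 4.688 mg/L
Dose 6 (465 mg at t=10 h): 465·exp(−0.69315·2) = 116.250 mg/L
C(12) = 0.092 + 0.132 + 0.176 + 2.813 + 4.688 + 116.250 = 124.149 mg/L

124.149 mg/L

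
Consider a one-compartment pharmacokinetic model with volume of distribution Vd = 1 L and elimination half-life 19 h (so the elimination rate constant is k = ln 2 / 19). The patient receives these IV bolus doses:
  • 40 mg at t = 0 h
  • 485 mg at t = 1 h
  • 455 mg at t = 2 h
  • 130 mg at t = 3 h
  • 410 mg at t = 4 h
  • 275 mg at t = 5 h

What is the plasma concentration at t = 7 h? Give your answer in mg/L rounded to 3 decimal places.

k = ln 2 / 19 = 0.03648 per h
Dose 1 (40 mg at t=0 h): 40·exp(−0.03648·7) = 30.985 mg/L
Dose 2 (485 mg at t=1 h): 485·exp(−0.03648·6) = 389.654 mg/L
Dose 3 (455 mg at t=2 h): 455·exp(−0.03648·5) = 379.134 mg/L
Dose 4 (130 mg at t=3 h): 130·exp(−0.03648·4) = 112.349 mg/L
Dose 5 (410 mg at t=4 h): 410·exp(−0.03648·3) = 367.496 mg/L
Dose 6 (275 mg at t=5 h): 275·exp(−0.03648·2) = 255.650 mg/L
C(7) = 30.985 + 389.654 + 379.134 + 112.349 + 367.496 + 255.650 = 1535.269 mg/L

1535.269 mg/L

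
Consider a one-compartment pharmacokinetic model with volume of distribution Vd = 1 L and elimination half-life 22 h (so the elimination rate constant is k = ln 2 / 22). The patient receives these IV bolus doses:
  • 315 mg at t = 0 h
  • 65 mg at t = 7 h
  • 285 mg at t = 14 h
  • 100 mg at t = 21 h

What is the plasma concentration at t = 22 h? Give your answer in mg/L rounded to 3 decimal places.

516.421 mg/L

k = ln 2 / 22 = 0.03151 per h
Dose 1 (315 mg at t=0 h): 315·exp(−0.03151·22) = 157.500 mg/L
Dose 2 (65 mg at t=7 h): 65·exp(−0.03151·15) = 40.520 mg/L
Dose 3 (285 mg at t=14 h): 285·exp(−0.03151·8) = 221.503 mg/L
Dose 4 (100 mg at t=21 h): 100·exp(−0.03151·1) = 96.898 mg/L
C(22) = 157.500 + 40.520 + 221.503 + 96.898 = 516.421 mg/L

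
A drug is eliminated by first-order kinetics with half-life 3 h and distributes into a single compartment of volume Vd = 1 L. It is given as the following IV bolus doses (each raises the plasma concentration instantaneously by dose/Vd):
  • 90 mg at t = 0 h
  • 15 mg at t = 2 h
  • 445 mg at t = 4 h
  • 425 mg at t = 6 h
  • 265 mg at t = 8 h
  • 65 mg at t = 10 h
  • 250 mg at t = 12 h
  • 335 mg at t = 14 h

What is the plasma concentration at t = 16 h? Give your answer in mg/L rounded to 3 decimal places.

441.035 mg/L

k = ln 2 / 3 = 0.23105 per h
Dose 1 (90 mg at t=0 h): 90·exp(−0.23105·16) = 2.232 mg/L
Dose 2 (15 mg at t=2 h): 15·exp(−0.23105·14) = 0.591 mg/L
Dose 3 (445 mg at t=4 h): 445·exp(−0.23105·12) = 27.812 mg/L
Dose 4 (425 mg at t=6 h): 425·exp(−0.23105·10) = 42.165 mg/L
Dose 5 (265 mg at t=8 h): 265·exp(−0.23105·8) = 41.735 mg/L
Dose 6 (65 mg at t=10 h): 65·exp(−0.23105·6) = 16.250 mg/L
Dose 7 (250 mg at t=12 h): 250·exp(−0.23105·4) = 99.213 mg/L
Dose 8 (335 mg at t=14 h): 335·exp(−0.23105·2) = 211.037 mg/L
C(16) = 2.232 + 0.591 + 27.812 + 42.165 + 41.735 + 16.250 + 99.213 + 211.037 = 441.035 mg/L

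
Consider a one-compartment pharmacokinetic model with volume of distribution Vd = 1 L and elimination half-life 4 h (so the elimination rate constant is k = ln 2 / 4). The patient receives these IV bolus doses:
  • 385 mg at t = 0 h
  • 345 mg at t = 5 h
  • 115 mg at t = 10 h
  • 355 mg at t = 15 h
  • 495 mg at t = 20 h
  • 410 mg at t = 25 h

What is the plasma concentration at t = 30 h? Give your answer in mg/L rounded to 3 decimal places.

k = ln 2 / 4 = 0.17329 per h
Dose 1 (385 mg at t=0 h): 385·exp(−0.17329·30) = 2.127 mg/L
Dose 2 (345 mg at t=5 h): 345·exp(−0.17329·25) = 4.533 mg/L
Dose 3 (115 mg at t=10 h): 115·exp(−0.17329·20) = 3.594 mg/L
Dose 4 (355 mg at t=15 h): 355·exp(−0.17329·15) = 26.386 mg/L
Dose 5 (495 mg at t=20 h): 495·exp(−0.17329·10) = 87.504 mg/L
Dose 6 (410 mg at t=25 h): 410·exp(−0.17329·5) = 172.384 mg/L
C(30) = 2.127 + 4.533 + 3.594 + 26.386 + 87.504 + 172.384 = 296.527 mg/L

296.527 mg/L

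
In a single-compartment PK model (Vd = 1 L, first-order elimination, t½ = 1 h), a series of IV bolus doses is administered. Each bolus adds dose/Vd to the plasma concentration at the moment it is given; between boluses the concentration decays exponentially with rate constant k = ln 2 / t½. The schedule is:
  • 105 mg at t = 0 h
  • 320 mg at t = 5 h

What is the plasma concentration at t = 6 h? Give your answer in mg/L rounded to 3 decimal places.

161.641 mg/L

k = ln 2 / 1 = 0.69315 per h
Dose 1 (105 mg at t=0 h): 105·exp(−0.69315·6) = 1.641 mg/L
Dose 2 (320 mg at t=5 h): 320·exp(−0.69315·1) = 160.000 mg/L
C(6) = 1.641 + 160.000 = 161.641 mg/L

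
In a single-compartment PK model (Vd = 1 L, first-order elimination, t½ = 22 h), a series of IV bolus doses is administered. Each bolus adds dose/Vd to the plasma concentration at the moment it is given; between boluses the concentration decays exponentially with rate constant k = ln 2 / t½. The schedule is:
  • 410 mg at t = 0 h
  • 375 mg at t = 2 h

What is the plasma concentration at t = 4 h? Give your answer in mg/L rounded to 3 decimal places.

713.552 mg/L

k = ln 2 / 22 = 0.03151 per h
Dose 1 (410 mg at t=0 h): 410·exp(−0.03151·4) = 361.452 mg/L
Dose 2 (375 mg at t=2 h): 375·exp(−0.03151·2) = 352.099 mg/L
C(4) = 361.452 + 352.099 = 713.552 mg/L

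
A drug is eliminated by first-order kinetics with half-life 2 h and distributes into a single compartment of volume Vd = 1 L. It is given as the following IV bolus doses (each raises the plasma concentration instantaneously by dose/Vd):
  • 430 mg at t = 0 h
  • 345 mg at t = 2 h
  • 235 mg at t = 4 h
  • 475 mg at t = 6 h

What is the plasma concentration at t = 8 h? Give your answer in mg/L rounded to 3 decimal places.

k = ln 2 / 2 = 0.34657 per h
Dose 1 (430 mg at t=0 h): 430·exp(−0.34657·8) = 26.875 mg/L
Dose 2 (345 mg at t=2 h): 345·exp(−0.34657·6) = 43.125 mg/L
Dose 3 (235 mg at t=4 h): 235·exp(−0.34657·4) = 58.750 mg/L
Dose 4 (475 mg at t=6 h): 475·exp(−0.34657·2) = 237.500 mg/L
C(8) = 26.875 + 43.125 + 58.750 + 237.500 = 366.250 mg/L

366.250 mg/L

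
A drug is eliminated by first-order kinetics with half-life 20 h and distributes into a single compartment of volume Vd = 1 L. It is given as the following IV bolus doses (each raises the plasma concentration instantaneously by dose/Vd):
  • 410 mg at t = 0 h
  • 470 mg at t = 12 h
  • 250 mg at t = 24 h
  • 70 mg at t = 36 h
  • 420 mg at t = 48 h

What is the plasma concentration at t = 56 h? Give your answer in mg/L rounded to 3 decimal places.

k = ln 2 / 20 = 0.03466 per h
Dose 1 (410 mg at t=0 h): 410·exp(−0.03466·56) = 58.871 mg/L
Dose 2 (470 mg at t=12 h): 470·exp(−0.03466·44) = 102.290 mg/L
Dose 3 (250 mg at t=24 h): 250·exp(−0.03466·32) = 82.469 mg/L
Dose 4 (70 mg at t=36 h): 70·exp(−0.03466·20) = 35.000 mg/L
Dose 5 (420 mg at t=48 h): 420·exp(−0.03466·8) = 318.300 mg/L
C(56) = 58.871 + 102.290 + 82.469 + 35.000 + 318.300 = 596.930 mg/L

596.930 mg/L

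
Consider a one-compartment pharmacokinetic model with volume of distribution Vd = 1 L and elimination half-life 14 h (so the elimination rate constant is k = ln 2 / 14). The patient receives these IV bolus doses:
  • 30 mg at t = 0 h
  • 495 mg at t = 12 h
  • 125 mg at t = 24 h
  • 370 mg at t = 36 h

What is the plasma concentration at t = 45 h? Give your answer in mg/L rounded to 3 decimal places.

k = ln 2 / 14 = 0.04951 per h
Dose 1 (30 mg at t=0 h): 30·exp(−0.04951·45) = 3.232 mg/L
Dose 2 (495 mg at t=12 h): 495·exp(−0.04951·33) = 96.613 mg/L
Dose 3 (125 mg at t=24 h): 125·exp(−0.04951·21) = 44.194 mg/L
Dose 4 (370 mg at t=36 h): 370·exp(−0.04951·9) = 236.964 mg/L
C(45) = 3.232 + 96.613 + 44.194 + 236.964 = 381.003 mg/L

381.003 mg/L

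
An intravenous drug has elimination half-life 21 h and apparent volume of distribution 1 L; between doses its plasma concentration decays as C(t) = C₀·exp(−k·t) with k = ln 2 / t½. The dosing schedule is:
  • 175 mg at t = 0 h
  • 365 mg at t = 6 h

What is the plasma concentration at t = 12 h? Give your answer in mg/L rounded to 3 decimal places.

417.189 mg/L

k = ln 2 / 21 = 0.03301 per h
Dose 1 (175 mg at t=0 h): 175·exp(−0.03301·12) = 117.766 mg/L
Dose 2 (365 mg at t=6 h): 365·exp(−0.03301·6) = 299.422 mg/L
C(12) = 117.766 + 299.422 = 417.189 mg/L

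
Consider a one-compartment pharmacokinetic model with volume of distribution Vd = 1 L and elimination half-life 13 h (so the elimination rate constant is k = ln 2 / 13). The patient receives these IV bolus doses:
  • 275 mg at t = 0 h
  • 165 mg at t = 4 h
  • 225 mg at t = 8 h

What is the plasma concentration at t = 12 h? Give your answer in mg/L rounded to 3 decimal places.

434.520 mg/L

k = ln 2 / 13 = 0.05332 per h
Dose 1 (275 mg at t=0 h): 275·exp(−0.05332·12) = 145.030 mg/L
Dose 2 (165 mg at t=4 h): 165·exp(−0.05332·8) = 107.705 mg/L
Dose 3 (225 mg at t=8 h): 225·exp(−0.05332·4) = 181.785 mg/L
C(12) = 145.030 + 107.705 + 181.785 = 434.520 mg/L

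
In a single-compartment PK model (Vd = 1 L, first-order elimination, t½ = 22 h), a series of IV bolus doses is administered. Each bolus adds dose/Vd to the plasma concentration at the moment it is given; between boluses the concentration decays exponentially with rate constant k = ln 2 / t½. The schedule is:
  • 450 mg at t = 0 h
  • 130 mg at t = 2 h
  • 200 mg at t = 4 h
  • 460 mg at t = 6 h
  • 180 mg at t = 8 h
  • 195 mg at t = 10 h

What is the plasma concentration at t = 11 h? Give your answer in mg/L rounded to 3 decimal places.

1322.189 mg/L

k = ln 2 / 22 = 0.03151 per h
Dose 1 (450 mg at t=0 h): 450·exp(−0.03151·11) = 318.198 mg/L
Dose 2 (130 mg at t=2 h): 130·exp(−0.03151·9) = 97.903 mg/L
Dose 3 (200 mg at t=4 h): 200·exp(−0.03151·7) = 160.416 mg/L
Dose 4 (460 mg at t=6 h): 460·exp(−0.03151·5) = 392.954 mg/L
Dose 5 (180 mg at t=8 h): 180·exp(−0.03151·3) = 163.766 mg/L
Dose 6 (195 mg at t=10 h): 195·exp(−0.03151·1) = 188.952 mg/L
C(11) = 318.198 + 97.903 + 160.416 + 392.954 + 163.766 + 188.952 = 1322.189 mg/L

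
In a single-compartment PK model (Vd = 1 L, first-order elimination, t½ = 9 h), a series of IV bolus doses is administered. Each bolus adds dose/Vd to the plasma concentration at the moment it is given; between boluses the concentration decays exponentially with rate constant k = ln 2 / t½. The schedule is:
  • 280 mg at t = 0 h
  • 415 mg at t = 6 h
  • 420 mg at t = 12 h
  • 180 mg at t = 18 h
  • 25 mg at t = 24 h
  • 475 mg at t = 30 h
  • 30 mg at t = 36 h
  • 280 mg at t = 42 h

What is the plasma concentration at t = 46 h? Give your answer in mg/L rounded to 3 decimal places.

441.385 mg/L

k = ln 2 / 9 = 0.07702 per h
Dose 1 (280 mg at t=0 h): 280·exp(−0.07702·46) = 8.101 mg/L
Dose 2 (415 mg at t=6 h): 415·exp(−0.07702·40) = 19.061 mg/L
Dose 3 (420 mg at t=12 h): 420·exp(−0.07702·34) = 30.621 mg/L
Dose 4 (180 mg at t=18 h): 180·exp(−0.07702·28) = 20.832 mg/L
Dose 5 (25 mg at t=24 h): 25·exp(−0.07702·22) = 4.593 mg/L
Dose 6 (475 mg at t=30 h): 475·exp(−0.07702·16) = 138.525 mg/L
Dose 7 (30 mg at t=36 h): 30·exp(−0.07702·10) = 13.888 mg/L
Dose 8 (280 mg at t=42 h): 280·exp(−0.07702·4) = 205.763 mg/L
C(46) = 8.101 + 19.061 + 30.621 + 20.832 + 4.593 + 138.525 + 13.888 + 205.763 = 441.385 mg/L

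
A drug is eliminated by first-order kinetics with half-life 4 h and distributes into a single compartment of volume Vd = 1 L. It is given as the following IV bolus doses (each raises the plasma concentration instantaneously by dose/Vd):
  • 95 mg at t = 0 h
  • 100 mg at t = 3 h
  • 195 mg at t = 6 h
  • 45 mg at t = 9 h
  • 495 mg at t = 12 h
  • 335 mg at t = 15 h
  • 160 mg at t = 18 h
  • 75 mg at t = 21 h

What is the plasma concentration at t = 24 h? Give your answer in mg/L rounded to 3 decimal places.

249.539 mg/L

k = ln 2 / 4 = 0.17329 per h
Dose 1 (95 mg at t=0 h): 95·exp(−0.17329·24) = 1.484 mg/L
Dose 2 (100 mg at t=3 h): 100·exp(−0.17329·21) = 2.628 mg/L
Dose 3 (195 mg at t=6 h): 195·exp(−0.17329·18) = 8.618 mg/L
Dose 4 (45 mg at t=9 h): 45·exp(−0.17329·15) = 3.345 mg/L
Dose 5 (495 mg at t=12 h): 495·exp(−0.17329·12) = 61.875 mg/L
Dose 6 (335 mg at t=15 h): 335·exp(−0.17329·9) = 70.425 mg/L
Dose 7 (160 mg at t=18 h): 160·exp(−0.17329·6) = 56.569 mg/L
Dose 8 (75 mg at t=21 h): 75·exp(−0.17329·3) = 44.595 mg/L
C(24) = 1.484 + 2.628 + 8.618 + 3.345 + 61.875 + 70.425 + 56.569 + 44.595 = 249.539 mg/L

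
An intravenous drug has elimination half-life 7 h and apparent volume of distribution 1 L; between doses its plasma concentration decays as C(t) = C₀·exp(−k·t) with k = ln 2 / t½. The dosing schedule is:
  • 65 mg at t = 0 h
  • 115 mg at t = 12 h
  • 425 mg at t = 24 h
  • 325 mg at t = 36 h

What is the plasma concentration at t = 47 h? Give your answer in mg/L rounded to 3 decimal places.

k = ln 2 / 7 = 0.09902 per h
Dose 1 (65 mg at t=0 h): 65·exp(−0.09902·47) = 0.619 mg/L
Dose 2 (115 mg at t=12 h): 115·exp(−0.09902·35) = 3.594 mg/L
Dose 3 (425 mg at t=24 h): 425·exp(−0.09902·23) = 43.580 mg/L
Dose 4 (325 mg at t=36 h): 325·exp(−0.09902·11) = 109.354 mg/L
C(47) = 0.619 + 3.594 + 43.580 + 109.354 = 157.147 mg/L

157.147 mg/L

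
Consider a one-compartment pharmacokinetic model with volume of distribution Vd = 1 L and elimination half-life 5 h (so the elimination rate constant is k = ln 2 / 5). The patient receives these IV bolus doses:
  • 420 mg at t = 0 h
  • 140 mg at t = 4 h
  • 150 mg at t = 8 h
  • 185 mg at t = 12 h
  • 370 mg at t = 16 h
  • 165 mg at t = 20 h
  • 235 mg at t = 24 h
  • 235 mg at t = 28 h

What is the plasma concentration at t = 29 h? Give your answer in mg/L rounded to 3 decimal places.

k = ln 2 / 5 = 0.13863 per h
Dose 1 (420 mg at t=0 h): 420·exp(−0.13863·29) = 7.538 mg/L
Dose 2 (140 mg at t=4 h): 140·exp(−0.13863·25) = 4.375 mg/L
Dose 3 (150 mg at t=8 h): 150·exp(−0.13863·21) = 8.161 mg/L
Dose 4 (185 mg at t=12 h): 185·exp(−0.13863·17) = 17.525 mg/L
Dose 5 (370 mg at t=16 h): 370·exp(−0.13863·13) = 61.027 mg/L
Dose 6 (165 mg at t=20 h): 165·exp(−0.13863·9) = 47.384 mg/L
Dose 7 (235 mg at t=24 h): 235·exp(−0.13863·5) = 117.500 mg/L
Dose 8 (235 mg at t=28 h): 235·exp(−0.13863·1) = 204.579 mg/L
C(29) = 7.538 + 4.375 + 8.161 + 17.525 + 61.027 + 47.384 + 117.500 + 204.579 = 468.091 mg/L

468.091 mg/L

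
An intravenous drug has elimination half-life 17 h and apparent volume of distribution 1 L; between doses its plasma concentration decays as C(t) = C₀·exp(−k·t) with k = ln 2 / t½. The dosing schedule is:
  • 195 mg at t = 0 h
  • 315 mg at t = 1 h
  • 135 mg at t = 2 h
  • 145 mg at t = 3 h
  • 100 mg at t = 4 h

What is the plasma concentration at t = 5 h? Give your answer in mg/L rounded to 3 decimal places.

k = ln 2 / 17 = 0.04077 per h
Dose 1 (195 mg at t=0 h): 195·exp(−0.04077·5) = 159.036 mg/L
Dose 2 (315 mg at t=1 h): 315·exp(−0.04077·4) = 267.596 mg/L
Dose 3 (135 mg at t=2 h): 135·exp(−0.04077·3) = 119.457 mg/L
Dose 4 (145 mg at t=3 h): 145·exp(−0.04077·2) = 133.645 mg/L
Dose 5 (100 mg at t=4 h): 100·exp(−0.04077·1) = 96.005 mg/L
C(5) = 159.036 + 267.596 + 119.457 + 133.645 + 96.005 = 775.739 mg/L

775.739 mg/L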